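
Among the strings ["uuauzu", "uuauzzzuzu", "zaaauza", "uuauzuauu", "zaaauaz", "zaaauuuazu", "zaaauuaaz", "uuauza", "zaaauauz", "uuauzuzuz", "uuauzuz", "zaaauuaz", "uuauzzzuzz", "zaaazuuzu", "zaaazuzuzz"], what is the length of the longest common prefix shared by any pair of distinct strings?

9

The deepest shared node is where two words last agree before diverging.
"uuauzzzuzu" and "uuauzzzuzz" agree on "uuauzzzuz" (9 characters) before diverging; nothing deeper is shared.
Longest shared-prefix length: 9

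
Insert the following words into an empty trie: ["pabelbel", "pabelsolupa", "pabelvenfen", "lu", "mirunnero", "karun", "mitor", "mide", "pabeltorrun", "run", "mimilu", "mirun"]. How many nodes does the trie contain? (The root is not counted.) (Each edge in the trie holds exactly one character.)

54

For each word, the new-node count is its length minus the longest prefix already in the trie:
  "pabelbel" → 8 new (p, a, b, e, l, b, e, l)
  "pabelsolupa" → prefix "pabel" already present; 6 new (s, o, l, u, p, a)
  "pabelvenfen" → prefix "pabel" already present; 6 new (v, e, n, f, e, n)
  "lu" → 2 new (l, u)
  "mirunnero" → 9 new (m, i, r, u, n, n, e, r, o)
  "karun" → 5 new (k, a, r, u, n)
  "mitor" → prefix "mi" already present; 3 new (t, o, r)
  "mide" → prefix "mi" already present; 2 new (d, e)
  "pabeltorrun" → prefix "pabel" already present; 6 new (t, o, r, r, u, n)
  "run" → 3 new (r, u, n)
  "mimilu" → prefix "mi" already present; 4 new (m, i, l, u)
  "mirun" → prefix "mirun" already present; 0 new (none)
Total nodes = 8 + 6 + 6 + 2 + 9 + 5 + 3 + 2 + 6 + 3 + 4 + 0 = 54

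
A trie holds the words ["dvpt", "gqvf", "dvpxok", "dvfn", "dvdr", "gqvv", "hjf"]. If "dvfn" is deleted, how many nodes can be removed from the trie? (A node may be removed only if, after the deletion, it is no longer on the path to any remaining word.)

2

After clearing the end-marker at "dvfn", prune upward until reaching a node still needed by another word.
The suffix "fn" (2 nodes) is used only by "dvfn"; the node for "dv" still has the child "p", so pruning stops there.
Nodes removed: 2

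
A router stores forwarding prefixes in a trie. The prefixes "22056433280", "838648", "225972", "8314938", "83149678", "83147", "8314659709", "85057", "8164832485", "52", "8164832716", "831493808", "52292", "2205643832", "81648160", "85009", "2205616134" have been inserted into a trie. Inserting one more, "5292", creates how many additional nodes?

2

"52" is already a path in the trie; the remaining "92" must be added.
So 4 − 2 = 2 new nodes.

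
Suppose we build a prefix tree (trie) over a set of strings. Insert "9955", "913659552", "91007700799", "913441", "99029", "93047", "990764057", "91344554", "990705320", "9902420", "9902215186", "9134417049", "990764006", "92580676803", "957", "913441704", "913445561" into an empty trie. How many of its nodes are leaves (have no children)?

A leaf is a node with no children — equivalently, the end of a word that is not a proper prefix of any other stored word.
Those words: "91007700799", "9134417049", "91344554", "913445561", "913659552", "92580676803", "93047", "957", "9902215186", "9902420", "99029", "990705320", "990764006", "990764057", "9955"
Leaf count: 15

15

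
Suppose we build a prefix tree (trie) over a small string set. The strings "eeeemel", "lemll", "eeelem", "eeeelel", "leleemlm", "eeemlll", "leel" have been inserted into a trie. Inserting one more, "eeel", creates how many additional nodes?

0

"eeel" is already a full path in the trie; only an end-marker is added.
No new nodes are needed: 0.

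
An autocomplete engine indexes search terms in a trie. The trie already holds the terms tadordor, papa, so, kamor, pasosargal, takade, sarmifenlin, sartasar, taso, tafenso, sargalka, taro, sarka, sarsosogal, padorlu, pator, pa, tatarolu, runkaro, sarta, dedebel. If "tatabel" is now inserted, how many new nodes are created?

3

Walking "tatabel" from the root, the first 4 characters ("tata") follow existing edges; "b" is the first miss.
Each of the 3 remaining characters creates one node.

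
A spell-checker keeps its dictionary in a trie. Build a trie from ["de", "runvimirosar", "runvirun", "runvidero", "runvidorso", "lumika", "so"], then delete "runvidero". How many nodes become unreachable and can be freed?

Walk "runvidero" from the leaf back toward the root, removing each node that no remaining word uses.
The suffix "ero" (3 nodes) is used only by "runvidero"; the node for "runvid" still has the child "o", so pruning stops there.
Nodes removed: 3

3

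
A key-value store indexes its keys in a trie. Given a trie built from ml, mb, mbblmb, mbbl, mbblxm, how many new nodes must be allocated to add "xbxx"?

4

"xbxx" shares no prefix with any stored word, so all 4 characters open new nodes.
4 − 0 = 4 new nodes.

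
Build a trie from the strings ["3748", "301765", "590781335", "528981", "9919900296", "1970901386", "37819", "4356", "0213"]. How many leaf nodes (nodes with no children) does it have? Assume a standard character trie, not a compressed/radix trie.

9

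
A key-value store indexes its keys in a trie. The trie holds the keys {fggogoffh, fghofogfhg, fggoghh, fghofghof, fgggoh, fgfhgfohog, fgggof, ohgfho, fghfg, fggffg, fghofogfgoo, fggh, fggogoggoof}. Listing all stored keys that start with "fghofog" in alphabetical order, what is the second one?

fghofogfhg

Words with prefix "fghofog", in lexicographic order: "fghofogfgoo", "fghofogfhg"
Position 2: fghofogfhg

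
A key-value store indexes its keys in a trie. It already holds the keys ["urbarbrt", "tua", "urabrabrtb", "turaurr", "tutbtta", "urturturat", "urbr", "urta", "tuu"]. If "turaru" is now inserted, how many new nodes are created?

Walking "turaru" from the root, the first 4 characters ("tura") follow existing edges; "r" is the first miss.
So 6 − 4 = 2 new nodes.

2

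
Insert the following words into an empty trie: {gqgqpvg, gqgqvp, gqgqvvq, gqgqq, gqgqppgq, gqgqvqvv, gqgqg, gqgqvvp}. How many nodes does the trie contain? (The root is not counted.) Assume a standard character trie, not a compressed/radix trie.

20

Trace insertions, counting only characters that open a new branch:
  "gqgqpvg" → 7 new (g, q, g, q, p, v, g)
  "gqgqvp" → prefix "gqgq" already present; 2 new (v, p)
  "gqgqvvq" → prefix "gqgqv" already present; 2 new (v, q)
  "gqgqq" → prefix "gqgq" already present; 1 new (q)
  "gqgqppgq" → prefix "gqgqp" already present; 3 new (p, g, q)
  "gqgqvqvv" → prefix "gqgqv" already present; 3 new (q, v, v)
  "gqgqg" → prefix "gqgq" already present; 1 new (g)
  "gqgqvvp" → prefix "gqgqvv" already present; 1 new (p)
Total nodes = 7 + 2 + 2 + 1 + 3 + 3 + 1 + 1 = 20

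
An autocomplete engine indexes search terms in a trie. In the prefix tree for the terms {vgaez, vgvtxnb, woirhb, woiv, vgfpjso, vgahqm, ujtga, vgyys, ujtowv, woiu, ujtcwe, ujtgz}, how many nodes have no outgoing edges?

12

Leaves are exactly the stored words that no other stored word extends.
Those words: "ujtcwe", "ujtga", "ujtgz", "ujtowv", "vgaez", "vgahqm", "vgfpjso", "vgvtxnb", "vgyys", "woirhb", "woiu", "woiv"
Leaf count: 12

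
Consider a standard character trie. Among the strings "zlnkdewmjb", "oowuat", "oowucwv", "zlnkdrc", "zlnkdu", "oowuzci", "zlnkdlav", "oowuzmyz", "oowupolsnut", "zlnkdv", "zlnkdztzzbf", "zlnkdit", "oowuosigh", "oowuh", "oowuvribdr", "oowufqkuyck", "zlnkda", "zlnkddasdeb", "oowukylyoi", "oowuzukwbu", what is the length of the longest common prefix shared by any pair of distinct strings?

Equivalently: take the maximum, over all pairs, of their longest common prefix length.
e.g. "oowuzci" and "oowuzmyz" share the prefix "oowuz" of length 5; no pair shares a longer one.
Longest shared-prefix length: 5

5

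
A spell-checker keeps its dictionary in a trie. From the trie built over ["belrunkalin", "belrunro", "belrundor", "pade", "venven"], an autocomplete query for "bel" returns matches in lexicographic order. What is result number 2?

DFS of the "bel" subtree visits, in order: "belrundor", "belrunkalin", "belrunro"
Position 2: belrunkalin

belrunkalin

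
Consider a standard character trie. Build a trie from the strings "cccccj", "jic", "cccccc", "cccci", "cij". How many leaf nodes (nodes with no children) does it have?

Leaves are exactly the stored words that no other stored word extends.
Those words: "cccccc", "cccccj", "cccci", "cij", "jic"
Leaf count: 5

5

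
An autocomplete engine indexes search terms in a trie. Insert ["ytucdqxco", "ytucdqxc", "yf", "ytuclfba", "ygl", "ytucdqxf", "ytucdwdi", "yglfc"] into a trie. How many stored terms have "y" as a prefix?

Traverse to the node for "y", then collect every word in that subtree.
Matches: "yf", "ygl", "yglfc", "ytucdqxc", "ytucdqxco", "ytucdqxf", "ytucdwdi", "ytuclfba"
Count: 8

8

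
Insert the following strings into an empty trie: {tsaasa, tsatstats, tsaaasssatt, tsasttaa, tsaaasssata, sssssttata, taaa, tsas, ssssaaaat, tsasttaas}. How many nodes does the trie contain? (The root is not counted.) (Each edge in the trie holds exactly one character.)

Count nodes per top-level branch (shared prefixes stored once):
  's'-branch (ssssaaaat, sssssttata): 15 nodes
  't'-branch (taaa, tsaaasssata, tsaaasssatt, tsaasa, tsas, tsasttaa, tsasttaas, tsatstats): 29 nodes
Sum: 44

44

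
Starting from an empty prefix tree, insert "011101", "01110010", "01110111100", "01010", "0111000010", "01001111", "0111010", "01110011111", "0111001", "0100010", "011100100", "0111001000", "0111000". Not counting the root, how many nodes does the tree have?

Trie structure (* marks end of a word):
(root)
└─ 0
   └─ 1
      ├─ 0
      │  ├─ 0
      │  │  ├─ 0
      │  │  │  └─ 1
      │  │  │     └─ 0 *
      │  │  └─ 1
      │  │     └─ 1
      │  │        └─ 1
      │  │           └─ 1 *
      │  └─ 1
      │     └─ 0 *
      └─ 1
         └─ 1
            └─ 0
               ├─ 0
               │  ├─ 0 *
               │  │  └─ 0
               │  │     └─ 1
               │  │        └─ 0 *
               │  └─ 1 *
               │     ├─ 0 *
               │     │  └─ 0 *
               │     │     └─ 0 *
               │     └─ 1
               │        └─ 1
               │           └─ 1
               │              └─ 1 *
               └─ 1 *
                  ├─ 0 *
                  └─ 1
                     └─ 1
                        └─ 1
                           └─ 0
                              └─ 0 *
Counting every labelled node above: 36.

36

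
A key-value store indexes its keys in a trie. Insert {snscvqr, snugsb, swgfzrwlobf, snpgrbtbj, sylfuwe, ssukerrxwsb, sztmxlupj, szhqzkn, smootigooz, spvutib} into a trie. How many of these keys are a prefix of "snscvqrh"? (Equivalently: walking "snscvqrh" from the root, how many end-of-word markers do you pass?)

1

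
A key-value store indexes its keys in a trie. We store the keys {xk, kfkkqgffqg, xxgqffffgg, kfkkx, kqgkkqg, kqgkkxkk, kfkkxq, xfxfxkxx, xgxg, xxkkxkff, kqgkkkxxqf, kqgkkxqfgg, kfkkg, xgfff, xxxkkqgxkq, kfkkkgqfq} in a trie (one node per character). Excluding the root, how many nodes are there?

74

For each word, the new-node count is its length minus the longest prefix already in the trie:
  "xk" → 2 new (x, k)
  "kfkkqgffqg" → 10 new (k, f, k, k, q, g, f, f, q, g)
  "xxgqffffgg" → prefix "x" already present; 9 new (x, g, q, f, f, f, f, g, g)
  "kfkkx" → prefix "kfkk" already present; 1 new (x)
  "kqgkkqg" → prefix "k" already present; 6 new (q, g, k, k, q, g)
  "kqgkkxkk" → prefix "kqgkk" already present; 3 new (x, k, k)
  "kfkkxq" → prefix "kfkkx" already present; 1 new (q)
  "xfxfxkxx" → prefix "x" already present; 7 new (f, x, f, x, k, x, x)
  "xgxg" → prefix "x" already present; 3 new (g, x, g)
  "xxkkxkff" → prefix "xx" already present; 6 new (k, k, x, k, f, f)
  "kqgkkkxxqf" → prefix "kqgkk" already present; 5 new (k, x, x, q, f)
  "kqgkkxqfgg" → prefix "kqgkkx" already present; 4 new (q, f, g, g)
  "kfkkg" → prefix "kfkk" already present; 1 new (g)
  "xgfff" → prefix "xg" already present; 3 new (f, f, f)
  "xxxkkqgxkq" → prefix "xx" already present; 8 new (x, k, k, q, g, x, k, q)
  "kfkkkgqfq" → prefix "kfkk" already present; 5 new (k, g, q, f, q)
Total nodes = 2 + 10 + 9 + 1 + 6 + 3 + 1 + 7 + 3 + 6 + 5 + 4 + 1 + 3 + 8 + 5 = 74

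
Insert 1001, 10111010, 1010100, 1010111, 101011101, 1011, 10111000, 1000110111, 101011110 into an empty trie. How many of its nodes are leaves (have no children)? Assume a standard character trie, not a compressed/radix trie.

7

Leaves are exactly the stored words that no other stored word extends.
Those words: "1000110111", "1001", "1010100", "101011101", "101011110", "10111000", "10111010"
Leaf count: 7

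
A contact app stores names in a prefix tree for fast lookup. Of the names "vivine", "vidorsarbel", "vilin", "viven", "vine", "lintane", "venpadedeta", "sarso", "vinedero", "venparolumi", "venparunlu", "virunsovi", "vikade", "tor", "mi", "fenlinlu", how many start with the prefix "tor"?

Filter for entries beginning with "tor":
Words under "tor": tor
Count: 1

1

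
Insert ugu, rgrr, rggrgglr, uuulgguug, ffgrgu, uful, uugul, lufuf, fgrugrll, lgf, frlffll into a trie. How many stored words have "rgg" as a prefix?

Walk to "rgg"; the words in its subtree are exactly those with that prefix.
Matches: "rggrgglr"
Count: 1

1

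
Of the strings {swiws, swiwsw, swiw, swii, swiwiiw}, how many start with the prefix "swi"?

Walk to "swi"; the words in its subtree are exactly those with that prefix.
Matches: "swii", "swiw", "swiwiiw", "swiws", "swiwsw"
Count: 5

5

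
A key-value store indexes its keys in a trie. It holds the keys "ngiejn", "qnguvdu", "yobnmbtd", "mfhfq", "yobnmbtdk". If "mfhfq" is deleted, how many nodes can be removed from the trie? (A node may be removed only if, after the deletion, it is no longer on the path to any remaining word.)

5

After clearing the end-marker at "mfhfq", prune upward until reaching a node still needed by another word.
No other word shares any prefix with "mfhfq", so all 5 of its nodes go.
Nodes removed: 5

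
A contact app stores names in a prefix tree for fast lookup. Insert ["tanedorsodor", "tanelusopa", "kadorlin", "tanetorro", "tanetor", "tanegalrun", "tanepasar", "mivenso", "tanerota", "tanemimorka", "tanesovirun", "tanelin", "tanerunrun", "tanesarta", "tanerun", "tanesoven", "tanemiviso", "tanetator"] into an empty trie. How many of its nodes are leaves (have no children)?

16

A leaf is a node with no children — equivalently, the end of a word that is not a proper prefix of any other stored word.
Those words: "kadorlin", "mivenso", "tanedorsodor", "tanegalrun", "tanelin", "tanelusopa", "tanemimorka", "tanemiviso", "tanepasar", "tanerota", "tanerunrun", "tanesarta", "tanesoven", "tanesovirun", "tanetator", "tanetorro"
Leaf count: 16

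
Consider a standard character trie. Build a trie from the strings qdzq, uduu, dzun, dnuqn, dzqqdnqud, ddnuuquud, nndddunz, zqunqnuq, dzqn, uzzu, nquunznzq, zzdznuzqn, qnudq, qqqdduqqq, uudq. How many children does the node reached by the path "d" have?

Walk "d" from the root, arriving at one node.
Distinct next characters after "d": d, n, z.
That node has 3 child edges.

3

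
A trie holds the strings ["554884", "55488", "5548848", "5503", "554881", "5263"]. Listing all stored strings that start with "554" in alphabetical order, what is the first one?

55488

Filter for "554…" and sort: "55488", "554881", "554884", "5548848"
The 1st is 55488.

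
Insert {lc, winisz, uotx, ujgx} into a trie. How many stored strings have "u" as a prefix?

2

Traverse to the node for "u", then collect every word in that subtree.
Words under "u": ujgx, uotx
Count: 2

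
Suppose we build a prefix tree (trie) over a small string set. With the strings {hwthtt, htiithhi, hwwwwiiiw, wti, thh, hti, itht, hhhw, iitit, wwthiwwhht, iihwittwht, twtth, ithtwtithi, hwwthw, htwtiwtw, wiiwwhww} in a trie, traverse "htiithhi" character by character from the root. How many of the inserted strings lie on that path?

2

Traverse "htiithhi" character by character; count nodes along the way that are marked as word ends.
Prefixes of the query that are stored words: "hti", "htiithhi"
Count: 2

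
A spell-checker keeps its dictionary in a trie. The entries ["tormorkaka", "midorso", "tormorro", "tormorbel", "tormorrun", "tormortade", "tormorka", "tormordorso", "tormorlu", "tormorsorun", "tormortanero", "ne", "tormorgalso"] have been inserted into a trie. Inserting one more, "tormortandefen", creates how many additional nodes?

5

"tormortan" is already a path in the trie; the remaining "defen" must be added.
New nodes needed: |"tormortandefen"| − 9 = 14 − 9 = 5.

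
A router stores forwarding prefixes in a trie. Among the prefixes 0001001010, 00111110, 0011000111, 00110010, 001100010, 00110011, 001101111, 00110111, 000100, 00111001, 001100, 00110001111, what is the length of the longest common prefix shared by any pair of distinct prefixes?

10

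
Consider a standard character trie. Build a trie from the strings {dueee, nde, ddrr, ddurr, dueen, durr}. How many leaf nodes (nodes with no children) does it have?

A leaf is a node with no children — equivalently, the end of a word that is not a proper prefix of any other stored word.
Those words: "ddrr", "ddurr", "dueee", "dueen", "durr", "nde"
Leaf count: 6

6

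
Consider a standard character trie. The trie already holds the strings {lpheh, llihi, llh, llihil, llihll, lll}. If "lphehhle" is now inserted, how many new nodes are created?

3

The longest prefix of "lphehhle" already in the trie is "lpheh" (length 5).
So 8 − 5 = 3 new nodes.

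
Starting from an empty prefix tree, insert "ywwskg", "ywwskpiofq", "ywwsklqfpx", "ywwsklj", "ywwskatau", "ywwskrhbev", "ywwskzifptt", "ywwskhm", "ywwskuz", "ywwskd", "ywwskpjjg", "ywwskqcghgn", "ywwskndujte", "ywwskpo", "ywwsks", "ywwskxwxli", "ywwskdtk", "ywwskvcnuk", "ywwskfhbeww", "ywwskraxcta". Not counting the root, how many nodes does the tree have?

77

Count nodes per top-level branch (shared prefixes stored once):
  'y'-branch (ywwskatau, ywwskd, ywwskdtk, ywwskfhbeww, ywwskg, ywwskhm, ywwsklj, ywwsklqfpx, ywwskndujte, ywwskpiofq, ywwskpjjg, ywwskpo, ywwskqcghgn, ywwskraxcta, ywwskrhbev, ywwsks, ywwskuz, ywwskvcnuk, ywwskxwxli, ywwskzifptt): 77 nodes
Sum: 77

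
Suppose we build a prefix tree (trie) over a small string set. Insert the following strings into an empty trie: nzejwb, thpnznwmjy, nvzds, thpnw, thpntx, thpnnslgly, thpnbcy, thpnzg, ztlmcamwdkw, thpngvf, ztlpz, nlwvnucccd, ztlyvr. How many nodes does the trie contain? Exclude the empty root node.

Trace insertions, counting only characters that open a new branch:
  "nzejwb" → 6 new (n, z, e, j, w, b)
  "thpnznwmjy" → 10 new (t, h, p, n, z, n, w, m, j, y)
  "nvzds" → prefix "n" already present; 4 new (v, z, d, s)
  "thpnw" → prefix "thpn" already present; 1 new (w)
  "thpntx" → prefix "thpn" already present; 2 new (t, x)
  "thpnnslgly" → prefix "thpn" already present; 6 new (n, s, l, g, l, y)
  "thpnbcy" → prefix "thpn" already present; 3 new (b, c, y)
  "thpnzg" → prefix "thpnz" already present; 1 new (g)
  "ztlmcamwdkw" → 11 new (z, t, l, m, c, a, m, w, d, k, w)
  "thpngvf" → prefix "thpn" already present; 3 new (g, v, f)
  "ztlpz" → prefix "ztl" already present; 2 new (p, z)
  "nlwvnucccd" → prefix "n" already present; 9 new (l, w, v, n, u, c, c, c, d)
  "ztlyvr" → prefix "ztl" already present; 3 new (y, v, r)
Total nodes = 6 + 10 + 4 + 1 + 2 + 6 + 3 + 1 + 11 + 3 + 2 + 9 + 3 = 61

61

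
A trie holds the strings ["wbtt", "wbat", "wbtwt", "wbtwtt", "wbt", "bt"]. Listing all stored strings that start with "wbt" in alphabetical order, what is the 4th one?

wbtwtt

DFS of the "wbt" subtree visits, in order: "wbt", "wbtt", "wbtwt", "wbtwtt"
Position 4: wbtwtt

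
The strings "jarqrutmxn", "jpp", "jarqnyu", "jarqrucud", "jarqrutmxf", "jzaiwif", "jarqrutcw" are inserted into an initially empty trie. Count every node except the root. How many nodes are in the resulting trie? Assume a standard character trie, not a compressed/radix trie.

Count nodes per top-level branch (shared prefixes stored once):
  'j'-branch (jarqnyu, jarqrucud, jarqrutcw, jarqrutmxf, jarqrutmxn, jpp, jzaiwif): 27 nodes
Sum: 27

27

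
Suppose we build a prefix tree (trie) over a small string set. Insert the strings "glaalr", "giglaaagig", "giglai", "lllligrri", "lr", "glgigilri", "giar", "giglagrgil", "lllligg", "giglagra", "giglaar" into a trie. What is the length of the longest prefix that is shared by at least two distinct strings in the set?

7

Equivalently: take the maximum, over all pairs, of their longest common prefix length.
"giglagra" and "giglagrgil" agree on "giglagr" (7 characters) before diverging; nothing deeper is shared.
Longest shared-prefix length: 7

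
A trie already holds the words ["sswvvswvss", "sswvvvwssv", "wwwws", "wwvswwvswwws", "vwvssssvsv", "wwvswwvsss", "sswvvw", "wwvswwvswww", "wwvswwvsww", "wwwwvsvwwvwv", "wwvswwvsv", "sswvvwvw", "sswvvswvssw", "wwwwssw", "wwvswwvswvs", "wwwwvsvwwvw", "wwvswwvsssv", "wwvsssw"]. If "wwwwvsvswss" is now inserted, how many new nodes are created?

4

The longest prefix of "wwwwvsvswss" already in the trie is "wwwwvsv" (length 7).
Each of the 4 remaining characters creates one node.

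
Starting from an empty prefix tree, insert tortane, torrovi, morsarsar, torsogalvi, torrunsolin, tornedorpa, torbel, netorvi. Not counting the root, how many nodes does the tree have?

51

Trace insertions, counting only characters that open a new branch:
  "tortane" → 7 new (t, o, r, t, a, n, e)
  "torrovi" → prefix "tor" already present; 4 new (r, o, v, i)
  "morsarsar" → 9 new (m, o, r, s, a, r, s, a, r)
  "torsogalvi" → prefix "tor" already present; 7 new (s, o, g, a, l, v, i)
  "torrunsolin" → prefix "torr" already present; 7 new (u, n, s, o, l, i, n)
  "tornedorpa" → prefix "tor" already present; 7 new (n, e, d, o, r, p, a)
  "torbel" → prefix "tor" already present; 3 new (b, e, l)
  "netorvi" → 7 new (n, e, t, o, r, v, i)
Total nodes = 7 + 4 + 9 + 7 + 7 + 7 + 3 + 7 = 51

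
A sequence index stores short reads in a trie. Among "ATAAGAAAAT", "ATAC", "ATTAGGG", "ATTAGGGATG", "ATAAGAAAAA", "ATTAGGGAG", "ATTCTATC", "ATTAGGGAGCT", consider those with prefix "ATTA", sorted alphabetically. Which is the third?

Words with prefix "ATTA", in lexicographic order: "ATTAGGG", "ATTAGGGAG", "ATTAGGGAGCT", "ATTAGGGATG"
Position 3: ATTAGGGAGCT

ATTAGGGAGCT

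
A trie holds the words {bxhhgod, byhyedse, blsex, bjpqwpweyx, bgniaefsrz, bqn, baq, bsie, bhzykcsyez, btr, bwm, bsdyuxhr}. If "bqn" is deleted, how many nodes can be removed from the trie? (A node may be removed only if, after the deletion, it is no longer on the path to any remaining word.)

After clearing the end-marker at "bqn", prune upward until reaching a node still needed by another word.
The suffix "qn" (2 nodes) is used only by "bqn"; the node for "b" still has the child "x", so pruning stops there.
Nodes removed: 2

2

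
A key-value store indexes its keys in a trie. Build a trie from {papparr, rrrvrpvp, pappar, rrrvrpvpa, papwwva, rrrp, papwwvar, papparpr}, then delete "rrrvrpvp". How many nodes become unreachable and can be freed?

0

Walk "rrrvrpvp" from the leaf back toward the root, removing each node that no remaining word uses.
Every node on "rrrvrpvp" is still needed (e.g. by "rrrvrpvpa"), so nothing is freed.
Nodes removed: 0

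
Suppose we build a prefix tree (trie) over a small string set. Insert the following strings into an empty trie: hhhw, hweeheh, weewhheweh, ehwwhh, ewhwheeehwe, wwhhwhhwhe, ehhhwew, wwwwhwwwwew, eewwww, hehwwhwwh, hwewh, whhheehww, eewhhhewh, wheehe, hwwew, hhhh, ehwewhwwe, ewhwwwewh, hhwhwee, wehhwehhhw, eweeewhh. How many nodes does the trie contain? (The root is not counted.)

Count nodes per top-level branch (shared prefixes stored once):
  'e'-branch (eewhhhewh, eewwww, ehhhwew, ehwewhwwe, ehwwhh, eweeewhh, ewhwheeehwe, ewhwwwewh): 49 nodes
  'h'-branch (hehwwhwwh, hhhh, hhhw, hhwhwee, hweeheh, hwewh, hwwew): 29 nodes
  'w'-branch (weewhheweh, wehhwehhhw, wheehe, whhheehww, wwhhwhhwhe, wwwwhwwwwew): 48 nodes
Sum: 126

126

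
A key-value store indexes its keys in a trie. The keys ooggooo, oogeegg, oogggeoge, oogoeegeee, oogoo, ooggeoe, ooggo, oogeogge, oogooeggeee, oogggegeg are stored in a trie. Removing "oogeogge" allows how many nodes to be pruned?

4

After clearing the end-marker at "oogeogge", prune upward until reaching a node still needed by another word.
The suffix "ogge" (4 nodes) is used only by "oogeogge"; the node for "ooge" still has the child "e", so pruning stops there.
Nodes removed: 4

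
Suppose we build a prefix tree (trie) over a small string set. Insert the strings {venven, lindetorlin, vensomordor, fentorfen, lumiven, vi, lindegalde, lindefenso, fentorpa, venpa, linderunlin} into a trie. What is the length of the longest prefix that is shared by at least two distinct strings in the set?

Look for the deepest trie node that still has at least two words in its subtree.
"fentorfen" and "fentorpa" agree on "fentor" (6 characters) before diverging; nothing deeper is shared.
Longest shared-prefix length: 6

6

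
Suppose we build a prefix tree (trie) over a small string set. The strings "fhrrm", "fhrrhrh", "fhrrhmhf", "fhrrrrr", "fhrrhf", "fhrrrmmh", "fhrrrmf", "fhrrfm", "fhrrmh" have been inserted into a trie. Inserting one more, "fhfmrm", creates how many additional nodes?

"fh" is already a path in the trie; the remaining "fmrm" must be added.
So 6 − 2 = 4 new nodes.

4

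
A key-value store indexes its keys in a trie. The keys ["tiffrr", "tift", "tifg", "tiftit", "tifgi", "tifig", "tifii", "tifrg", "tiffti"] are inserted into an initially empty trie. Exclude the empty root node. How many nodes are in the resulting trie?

Count nodes per top-level branch (shared prefixes stored once):
  't'-branch (tiffrr, tiffti, tifg, tifgi, tifig, tifii, tifrg, tift, tiftit): 18 nodes
Sum: 18

18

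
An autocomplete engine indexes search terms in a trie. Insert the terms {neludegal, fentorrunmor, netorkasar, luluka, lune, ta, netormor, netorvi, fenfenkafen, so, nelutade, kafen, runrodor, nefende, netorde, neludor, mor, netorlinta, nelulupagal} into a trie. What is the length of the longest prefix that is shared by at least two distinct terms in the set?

5

Equivalently: take the maximum, over all pairs, of their longest common prefix length.
"neludegal" and "neludor" agree on "nelud" (5 characters) before diverging; nothing deeper is shared.
Longest shared-prefix length: 5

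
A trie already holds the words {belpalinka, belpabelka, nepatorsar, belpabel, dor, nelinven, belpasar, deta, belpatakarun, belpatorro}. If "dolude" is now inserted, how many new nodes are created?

4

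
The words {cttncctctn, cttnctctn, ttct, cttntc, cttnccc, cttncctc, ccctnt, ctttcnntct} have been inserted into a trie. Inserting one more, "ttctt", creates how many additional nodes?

1

The longest prefix of "ttctt" already in the trie is "ttct" (length 4).
New nodes needed: |"ttctt"| − 4 = 5 − 4 = 1.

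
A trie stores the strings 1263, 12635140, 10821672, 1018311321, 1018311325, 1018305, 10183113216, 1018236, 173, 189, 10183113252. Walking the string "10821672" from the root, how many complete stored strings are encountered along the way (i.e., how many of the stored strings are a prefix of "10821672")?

Walk "10821672" from the root; an end-of-word marker is hit whenever a stored word is a prefix of "10821672".
Prefixes of the query that are stored words: "10821672"
Count: 1

1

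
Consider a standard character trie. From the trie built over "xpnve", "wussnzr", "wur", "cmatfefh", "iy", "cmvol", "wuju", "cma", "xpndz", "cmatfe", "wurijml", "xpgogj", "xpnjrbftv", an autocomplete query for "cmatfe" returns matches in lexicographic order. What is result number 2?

DFS of the "cmatfe" subtree visits, in order: "cmatfe", "cmatfefh"
The 2nd is cmatfefh.

cmatfefh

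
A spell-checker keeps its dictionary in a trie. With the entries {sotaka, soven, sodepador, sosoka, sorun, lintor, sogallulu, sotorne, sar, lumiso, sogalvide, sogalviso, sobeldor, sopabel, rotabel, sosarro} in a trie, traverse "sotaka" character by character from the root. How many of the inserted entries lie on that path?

Traverse "sotaka" character by character; count nodes along the way that are marked as word ends.
Prefixes of the query that are stored words: "sotaka"
Count: 1

1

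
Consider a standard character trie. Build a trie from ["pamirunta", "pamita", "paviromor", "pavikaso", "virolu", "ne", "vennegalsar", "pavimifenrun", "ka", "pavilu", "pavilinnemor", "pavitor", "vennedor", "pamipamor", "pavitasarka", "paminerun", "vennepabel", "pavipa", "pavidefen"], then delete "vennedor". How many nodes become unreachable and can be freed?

3

A node on "vennedor"'s path can go only if nothing else ends at it or branches off below it.
The suffix "dor" (3 nodes) is used only by "vennedor"; the node for "venne" still has the child "g", so pruning stops there.
Nodes removed: 3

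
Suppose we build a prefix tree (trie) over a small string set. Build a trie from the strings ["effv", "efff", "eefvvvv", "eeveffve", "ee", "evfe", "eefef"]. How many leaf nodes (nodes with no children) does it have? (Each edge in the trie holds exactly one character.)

6

Leaves are exactly the stored words that no other stored word extends.
Those words: "eefef", "eefvvvv", "eeveffve", "efff", "effv", "evfe"
Leaf count: 6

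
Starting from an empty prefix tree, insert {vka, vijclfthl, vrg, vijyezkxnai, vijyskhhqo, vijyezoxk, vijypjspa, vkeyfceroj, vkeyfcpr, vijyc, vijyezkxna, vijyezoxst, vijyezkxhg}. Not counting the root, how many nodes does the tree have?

Insert word by word; a character creates a node only if that edge doesn't already exist:
  "vka" → 3 new (v, k, a)
  "vijclfthl" → prefix "v" already present; 8 new (i, j, c, l, f, t, h, l)
  "vrg" → prefix "v" already present; 2 new (r, g)
  "vijyezkxnai" → prefix "vij" already present; 8 new (y, e, z, k, x, n, a, i)
  "vijyskhhqo" → prefix "vijy" already present; 6 new (s, k, h, h, q, o)
  "vijyezoxk" → prefix "vijyez" already present; 3 new (o, x, k)
  "vijypjspa" → prefix "vijy" already present; 5 new (p, j, s, p, a)
  "vkeyfceroj" → prefix "vk" already present; 8 new (e, y, f, c, e, r, o, j)
  "vkeyfcpr" → prefix "vkeyfc" already present; 2 new (p, r)
  "vijyc" → prefix "vijy" already present; 1 new (c)
  "vijyezkxna" → prefix "vijyezkxna" already present; 0 new (none)
  "vijyezoxst" → prefix "vijyezox" already present; 2 new (s, t)
  "vijyezkxhg" → prefix "vijyezkx" already present; 2 new (h, g)
Total nodes = 3 + 8 + 2 + 8 + 6 + 3 + 5 + 8 + 2 + 1 + 0 + 2 + 2 = 50

50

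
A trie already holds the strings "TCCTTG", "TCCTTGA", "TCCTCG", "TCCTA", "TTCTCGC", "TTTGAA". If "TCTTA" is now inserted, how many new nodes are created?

Walking "TCTTA" from the root, the first 2 characters ("TC") follow existing edges; "T" is the first miss.
So 5 − 2 = 3 new nodes.

3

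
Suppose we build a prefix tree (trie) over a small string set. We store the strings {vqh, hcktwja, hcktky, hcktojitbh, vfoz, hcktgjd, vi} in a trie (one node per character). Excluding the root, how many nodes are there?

For each word, the new-node count is its length minus the longest prefix already in the trie:
  "vqh" → 3 new (v, q, h)
  "hcktwja" → 7 new (h, c, k, t, w, j, a)
  "hcktky" → prefix "hckt" already present; 2 new (k, y)
  "hcktojitbh" → prefix "hckt" already present; 6 new (o, j, i, t, b, h)
  "vfoz" → prefix "v" already present; 3 new (f, o, z)
  "hcktgjd" → prefix "hckt" already present; 3 new (g, j, d)
  "vi" → prefix "v" already present; 1 new (i)
Total nodes = 3 + 7 + 2 + 6 + 3 + 3 + 1 = 25

25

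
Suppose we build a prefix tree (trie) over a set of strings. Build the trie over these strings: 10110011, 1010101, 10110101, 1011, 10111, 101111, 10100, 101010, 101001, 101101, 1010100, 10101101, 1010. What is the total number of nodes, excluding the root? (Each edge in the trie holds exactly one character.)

Count nodes per top-level branch (shared prefixes stored once):
  '1'-branch (1010, 10100, 101001, 101010, 1010100, 1010101, 10101101, 1011, 10110011, 101101, 10110101, 10111, 101111): 23 nodes
Sum: 23

23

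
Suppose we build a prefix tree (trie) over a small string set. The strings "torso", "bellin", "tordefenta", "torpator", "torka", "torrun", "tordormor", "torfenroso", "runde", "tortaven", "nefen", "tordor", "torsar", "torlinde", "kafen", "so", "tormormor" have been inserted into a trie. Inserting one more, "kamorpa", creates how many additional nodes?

5

"ka" is already a path in the trie; the remaining "morpa" must be added.
New nodes needed: |"kamorpa"| − 2 = 7 − 2 = 5.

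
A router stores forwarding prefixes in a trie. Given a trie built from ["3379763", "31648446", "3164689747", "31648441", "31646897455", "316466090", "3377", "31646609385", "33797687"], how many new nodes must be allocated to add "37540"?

4

The longest prefix of "37540" already in the trie is "3" (length 1).
Each of the 4 remaining characters creates one node.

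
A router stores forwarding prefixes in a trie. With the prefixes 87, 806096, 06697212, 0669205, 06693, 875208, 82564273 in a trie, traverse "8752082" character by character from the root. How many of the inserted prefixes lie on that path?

Walk "8752082" from the root; an end-of-word marker is hit whenever a stored word is a prefix of "8752082".
Prefixes of the query that are stored words: "87", "875208"
Count: 2

2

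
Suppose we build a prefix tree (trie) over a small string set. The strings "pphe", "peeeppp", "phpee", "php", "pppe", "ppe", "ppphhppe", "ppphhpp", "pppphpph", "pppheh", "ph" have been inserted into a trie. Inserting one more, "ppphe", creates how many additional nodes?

0

"ppphe" is already a full path in the trie; only an end-marker is added.
No new nodes are needed: 0.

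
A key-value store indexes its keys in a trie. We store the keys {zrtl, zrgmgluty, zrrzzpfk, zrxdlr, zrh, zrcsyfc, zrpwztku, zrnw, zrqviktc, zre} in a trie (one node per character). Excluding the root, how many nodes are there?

42

Insert word by word; a character creates a node only if that edge doesn't already exist:
  "zrtl" → 4 new (z, r, t, l)
  "zrgmgluty" → prefix "zr" already present; 7 new (g, m, g, l, u, t, y)
  "zrrzzpfk" → prefix "zr" already present; 6 new (r, z, z, p, f, k)
  "zrxdlr" → prefix "zr" already present; 4 new (x, d, l, r)
  "zrh" → prefix "zr" already present; 1 new (h)
  "zrcsyfc" → prefix "zr" already present; 5 new (c, s, y, f, c)
  "zrpwztku" → prefix "zr" already present; 6 new (p, w, z, t, k, u)
  "zrnw" → prefix "zr" already present; 2 new (n, w)
  "zrqviktc" → prefix "zr" already present; 6 new (q, v, i, k, t, c)
  "zre" → prefix "zr" already present; 1 new (e)
Total nodes = 4 + 7 + 6 + 4 + 1 + 5 + 6 + 2 + 6 + 1 = 42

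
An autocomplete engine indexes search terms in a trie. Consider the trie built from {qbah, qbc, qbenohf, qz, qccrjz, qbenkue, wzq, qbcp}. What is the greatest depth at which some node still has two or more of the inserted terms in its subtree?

Equivalently: take the maximum, over all pairs, of their longest common prefix length.
"qbenkue" and "qbenohf" agree on "qben" (4 characters) before diverging; nothing deeper is shared.
Longest shared-prefix length: 4

4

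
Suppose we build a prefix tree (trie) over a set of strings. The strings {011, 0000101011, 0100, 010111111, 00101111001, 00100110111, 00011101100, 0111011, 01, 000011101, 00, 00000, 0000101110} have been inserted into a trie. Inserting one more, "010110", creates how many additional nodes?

1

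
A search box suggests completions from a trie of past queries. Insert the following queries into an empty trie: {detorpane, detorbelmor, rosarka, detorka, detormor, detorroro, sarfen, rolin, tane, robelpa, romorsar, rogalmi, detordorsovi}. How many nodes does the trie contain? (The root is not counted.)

67

Trace insertions, counting only characters that open a new branch:
  "detorpane" → 9 new (d, e, t, o, r, p, a, n, e)
  "detorbelmor" → prefix "detor" already present; 6 new (b, e, l, m, o, r)
  "rosarka" → 7 new (r, o, s, a, r, k, a)
  "detorka" → prefix "detor" already present; 2 new (k, a)
  "detormor" → prefix "detor" already present; 3 new (m, o, r)
  "detorroro" → prefix "detor" already present; 4 new (r, o, r, o)
  "sarfen" → 6 new (s, a, r, f, e, n)
  "rolin" → prefix "ro" already present; 3 new (l, i, n)
  "tane" → 4 new (t, a, n, e)
  "robelpa" → prefix "ro" already present; 5 new (b, e, l, p, a)
  "romorsar" → prefix "ro" already present; 6 new (m, o, r, s, a, r)
  "rogalmi" → prefix "ro" already present; 5 new (g, a, l, m, i)
  "detordorsovi" → prefix "detor" already present; 7 new (d, o, r, s, o, v, i)
Total nodes = 9 + 6 + 7 + 2 + 3 + 4 + 6 + 3 + 4 + 5 + 6 + 5 + 7 = 67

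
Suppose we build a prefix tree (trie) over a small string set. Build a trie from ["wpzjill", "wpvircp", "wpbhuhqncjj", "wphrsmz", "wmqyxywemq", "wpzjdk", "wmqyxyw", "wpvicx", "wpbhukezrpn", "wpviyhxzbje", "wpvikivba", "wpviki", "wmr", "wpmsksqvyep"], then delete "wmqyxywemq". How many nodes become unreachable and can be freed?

After clearing the end-marker at "wmqyxywemq", prune upward until reaching a node still needed by another word.
The suffix "emq" (3 nodes) is used only by "wmqyxywemq"; "wmqyxyw" is itself a stored word, so pruning stops there.
Nodes removed: 3

3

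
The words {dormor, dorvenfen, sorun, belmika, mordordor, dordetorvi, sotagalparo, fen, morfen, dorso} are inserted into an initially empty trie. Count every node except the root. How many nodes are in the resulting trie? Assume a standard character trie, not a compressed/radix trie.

Trace insertions, counting only characters that open a new branch:
  "dormor" → 6 new (d, o, r, m, o, r)
  "dorvenfen" → prefix "dor" already present; 6 new (v, e, n, f, e, n)
  "sorun" → 5 new (s, o, r, u, n)
  "belmika" → 7 new (b, e, l, m, i, k, a)
  "mordordor" → 9 new (m, o, r, d, o, r, d, o, r)
  "dordetorvi" → prefix "dor" already present; 7 new (d, e, t, o, r, v, i)
  "sotagalparo" → prefix "so" already present; 9 new (t, a, g, a, l, p, a, r, o)
  "fen" → 3 new (f, e, n)
  "morfen" → prefix "mor" already present; 3 new (f, e, n)
  "dorso" → prefix "dor" already present; 2 new (s, o)
Total nodes = 6 + 6 + 5 + 7 + 9 + 7 + 9 + 3 + 3 + 2 = 57

57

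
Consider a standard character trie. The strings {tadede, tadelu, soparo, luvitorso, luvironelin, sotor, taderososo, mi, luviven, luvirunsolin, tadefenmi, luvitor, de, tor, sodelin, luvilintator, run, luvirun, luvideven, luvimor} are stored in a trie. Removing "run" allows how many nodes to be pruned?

3

Walk "run" from the leaf back toward the root, removing each node that no remaining word uses.
No other word shares any prefix with "run", so all 3 of its nodes go.
Nodes removed: 3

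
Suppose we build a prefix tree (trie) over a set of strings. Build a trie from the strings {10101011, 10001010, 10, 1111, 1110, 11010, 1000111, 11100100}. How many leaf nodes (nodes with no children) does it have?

Leaves are exactly the stored words that no other stored word extends.
Those words: "10001010", "1000111", "10101011", "11010", "11100100", "1111"
Leaf count: 6

6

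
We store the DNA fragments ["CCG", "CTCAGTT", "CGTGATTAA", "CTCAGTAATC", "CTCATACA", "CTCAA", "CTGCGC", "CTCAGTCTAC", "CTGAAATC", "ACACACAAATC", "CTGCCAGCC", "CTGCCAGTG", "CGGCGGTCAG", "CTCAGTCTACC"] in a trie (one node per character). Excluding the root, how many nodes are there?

66

Count nodes per top-level branch (shared prefixes stored once):
  'A'-branch (ACACACAAATC): 11 nodes
  'C'-branch (CCG, CGGCGGTCAG, CGTGATTAA, CTCAA, CTCAGTAATC, CTCAGTCTAC, CTCAGTCTACC, CTCAGTT, CTCATACA, CTGAAATC, CTGCCAGCC, CTGCCAGTG, CTGCGC): 55 nodes
Sum: 66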